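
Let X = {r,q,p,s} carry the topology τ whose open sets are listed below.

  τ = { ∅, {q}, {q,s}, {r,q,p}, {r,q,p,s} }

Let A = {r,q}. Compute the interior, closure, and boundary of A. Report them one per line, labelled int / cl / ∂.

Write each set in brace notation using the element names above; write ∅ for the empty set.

int(A) = {q}
cl(A)  = {r,q,p,s}
∂A     = {r,p,s}

open subsets of A: ∅, {q}; so int(A) = {q}
closure: X∖int(X∖A) = X∖∅ = {r,q,p,s}
∂A = {r,q,p,s} minus {q} = {r,p,s}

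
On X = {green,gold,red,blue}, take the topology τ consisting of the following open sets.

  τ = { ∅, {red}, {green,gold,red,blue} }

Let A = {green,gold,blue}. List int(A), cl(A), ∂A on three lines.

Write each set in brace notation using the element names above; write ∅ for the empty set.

open subsets of A: ∅; so int(A) = ∅
closure: X∖int(X∖A) = X∖{red} = {green,gold,blue}
∂A = {green,gold,blue} minus ∅ = {green,gold,blue}

int(A) = ∅
cl(A)  = {green,gold,blue}
∂A     = {green,gold,blue}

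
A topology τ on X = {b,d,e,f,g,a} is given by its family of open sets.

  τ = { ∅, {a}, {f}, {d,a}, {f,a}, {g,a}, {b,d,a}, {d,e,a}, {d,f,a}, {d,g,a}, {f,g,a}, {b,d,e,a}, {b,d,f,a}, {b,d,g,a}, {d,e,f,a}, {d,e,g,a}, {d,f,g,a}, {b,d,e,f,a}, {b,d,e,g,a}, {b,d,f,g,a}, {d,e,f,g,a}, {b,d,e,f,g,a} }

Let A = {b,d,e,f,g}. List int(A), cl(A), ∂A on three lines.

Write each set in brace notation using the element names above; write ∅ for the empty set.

int(A) = {f}
cl(A)  = {b,d,e,f,g}
∂A     = {b,d,e,g}

U open, U⊆A: ∅, {f}. int(A) = ⋃ = {f}
X∖A={a}, int(X∖A)={a}, hence cl(A)={b,d,e,f,g}
∂A: remove int from cl → {b,d,e,g}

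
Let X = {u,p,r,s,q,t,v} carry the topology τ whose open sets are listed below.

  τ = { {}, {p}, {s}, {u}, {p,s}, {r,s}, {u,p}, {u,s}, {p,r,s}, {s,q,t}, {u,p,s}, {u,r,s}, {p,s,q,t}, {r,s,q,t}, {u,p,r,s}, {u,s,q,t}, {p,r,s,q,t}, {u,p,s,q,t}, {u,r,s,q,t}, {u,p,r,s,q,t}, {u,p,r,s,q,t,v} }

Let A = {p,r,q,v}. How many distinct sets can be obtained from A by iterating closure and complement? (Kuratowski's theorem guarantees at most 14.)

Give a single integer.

closure: X∖int(X∖A) = X∖{u,s} = {p,r,q,t,v}
Let k=closure and c=complement:
  1. A     = {p,r,q,v}
  2. kA    = {p,r,q,t,v}
  3. cA    = {u,s,t}
  4. ckA   = {u,s}
  5. kcA   = {u,r,s,q,t,v}
  6. ckcA  = {p}
  7. kckcA = {p,v}
  8. ckckcA = {u,r,s,q,t}
— saturated at 8

8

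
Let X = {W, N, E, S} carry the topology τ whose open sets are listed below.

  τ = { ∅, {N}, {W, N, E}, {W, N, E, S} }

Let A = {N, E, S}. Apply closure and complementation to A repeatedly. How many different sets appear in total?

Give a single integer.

6

cl via duality: int({W}) = ∅, so X∖∅ = {W, N, E, S}
Write k for closure, c for complement:
  1. A     = {N, E, S}
  2. kA    = {W, N, E, S}
  3. cA    = {W}
  4. ckA   = ∅
  5. kcA   = {W, E, S}
  6. ckcA  = {N}
applying k or c yields no new set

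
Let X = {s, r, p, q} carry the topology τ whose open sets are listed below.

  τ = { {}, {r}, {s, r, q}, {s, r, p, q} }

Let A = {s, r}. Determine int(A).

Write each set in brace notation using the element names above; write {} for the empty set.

U open, U⊆A: {}, {r}. int(A) = ⋃ = {r}

{r}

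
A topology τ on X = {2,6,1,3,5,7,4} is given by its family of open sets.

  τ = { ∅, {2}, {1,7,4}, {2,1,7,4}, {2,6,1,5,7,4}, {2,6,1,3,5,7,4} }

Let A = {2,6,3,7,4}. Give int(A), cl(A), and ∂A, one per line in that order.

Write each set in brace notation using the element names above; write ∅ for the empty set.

interior: largest open inside A is {2} (from ∅, {2})
cl via duality: int({1,5}) = ∅, so X∖∅ = {2,6,1,3,5,7,4}
cl∖int = {6,1,3,5,7,4}

int(A) = {2}
cl(A)  = {2,6,1,3,5,7,4}
∂A     = {6,1,3,5,7,4}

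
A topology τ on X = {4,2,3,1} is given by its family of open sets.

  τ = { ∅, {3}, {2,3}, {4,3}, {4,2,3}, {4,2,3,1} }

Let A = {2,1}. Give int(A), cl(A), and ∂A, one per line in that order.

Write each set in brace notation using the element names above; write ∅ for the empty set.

int(A) = ∅
cl(A)  = {2,1}
∂A     = {2,1}

open subsets of A: ∅; so int(A) = ∅
closure: X∖int(X∖A) = X∖{4,3} = {2,1}
∂A = {2,1} minus ∅ = {2,1}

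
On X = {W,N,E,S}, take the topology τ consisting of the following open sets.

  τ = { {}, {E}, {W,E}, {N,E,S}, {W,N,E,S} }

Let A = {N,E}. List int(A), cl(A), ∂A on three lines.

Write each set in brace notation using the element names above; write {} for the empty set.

U open, U⊆A: {}, {E}. int(A) = ⋃ = {E}
X∖A={W,S}, int(X∖A)={}, hence cl(A)={W,N,E,S}
∂A: remove int from cl → {W,N,S}

int(A) = {E}
cl(A)  = {W,N,E,S}
∂A     = {W,N,S}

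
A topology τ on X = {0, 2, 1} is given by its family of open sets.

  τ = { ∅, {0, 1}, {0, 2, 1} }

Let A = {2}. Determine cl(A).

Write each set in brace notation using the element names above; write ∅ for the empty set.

X∖A={0, 1}, int(X∖A)={0, 1}, hence cl(A)={2}

{2}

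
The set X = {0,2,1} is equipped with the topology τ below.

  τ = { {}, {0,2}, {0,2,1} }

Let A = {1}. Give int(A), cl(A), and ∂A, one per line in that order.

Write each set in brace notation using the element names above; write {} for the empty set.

opens ⊆ A: {}; union → int = {}
complement {0,2}; its interior {0,2}; cl(A) = X∖{0,2} = {1}
boundary = {1} ∖ {} = {1}

int(A) = {}
cl(A)  = {1}
∂A     = {1}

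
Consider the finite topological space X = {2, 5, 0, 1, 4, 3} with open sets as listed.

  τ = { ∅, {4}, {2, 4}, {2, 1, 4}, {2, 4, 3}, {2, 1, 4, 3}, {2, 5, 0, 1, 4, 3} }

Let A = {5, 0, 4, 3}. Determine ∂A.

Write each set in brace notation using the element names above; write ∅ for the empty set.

open subsets of A: ∅, {4}; so int(A) = {4}
closure: X∖int(X∖A) = X∖∅ = {2, 5, 0, 1, 4, 3}
∂A = {2, 5, 0, 1, 4, 3} minus {4} = {2, 5, 0, 1, 3}

{2, 5, 0, 1, 3}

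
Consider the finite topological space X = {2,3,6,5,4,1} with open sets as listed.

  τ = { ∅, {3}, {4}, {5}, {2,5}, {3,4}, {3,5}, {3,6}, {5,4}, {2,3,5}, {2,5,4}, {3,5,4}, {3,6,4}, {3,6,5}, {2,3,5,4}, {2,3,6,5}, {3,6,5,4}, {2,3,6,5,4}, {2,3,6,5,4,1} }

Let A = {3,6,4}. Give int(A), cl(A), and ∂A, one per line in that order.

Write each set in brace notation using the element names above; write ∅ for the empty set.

int(A) = {3,6,4}
cl(A)  = {3,6,4,1}
∂A     = {1}

open subsets of A: ∅, {4}, {3}, {3,4}, {3,6}, {3,6,4}; so int(A) = {3,6,4}
closure: X∖int(X∖A) = X∖{2,5} = {3,6,4,1}
∂A = {3,6,4,1} minus {3,6,4} = {1}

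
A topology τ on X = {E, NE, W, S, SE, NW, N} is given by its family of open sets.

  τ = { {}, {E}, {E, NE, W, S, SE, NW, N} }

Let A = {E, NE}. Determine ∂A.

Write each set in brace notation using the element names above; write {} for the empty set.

{NE, W, S, SE, NW, N}

open subsets of A: {}, {E}; so int(A) = {E}
closure: X∖int(X∖A) = X∖{} = {E, NE, W, S, SE, NW, N}
∂A = {E, NE, W, S, SE, NW, N} minus {E} = {NE, W, S, SE, NW, N}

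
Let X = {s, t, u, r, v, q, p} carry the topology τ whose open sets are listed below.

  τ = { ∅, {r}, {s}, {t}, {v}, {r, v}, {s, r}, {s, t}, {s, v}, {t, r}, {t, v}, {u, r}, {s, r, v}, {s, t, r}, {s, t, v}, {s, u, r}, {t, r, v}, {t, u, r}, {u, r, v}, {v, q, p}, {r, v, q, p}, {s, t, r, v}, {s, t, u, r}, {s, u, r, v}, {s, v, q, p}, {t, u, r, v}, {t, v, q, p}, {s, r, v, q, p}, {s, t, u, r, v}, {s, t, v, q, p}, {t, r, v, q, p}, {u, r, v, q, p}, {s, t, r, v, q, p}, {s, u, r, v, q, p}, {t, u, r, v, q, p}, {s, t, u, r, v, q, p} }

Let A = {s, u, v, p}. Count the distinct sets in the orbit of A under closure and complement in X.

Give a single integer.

closure: X∖int(X∖A) = X∖{t, r} = {s, u, v, q, p}
Let k=closure and c=complement:
  1. A     = {s, u, v, p}
  2. kA    = {s, u, v, q, p}
  3. cA    = {t, r, q}
  4. ckA   = {t, r}
  5. kcA   = {t, u, r, q, p}
  6. kckA  = {t, u, r}
  7. ckcA  = {s, v}
  8. ckckA = {s, v, q, p}
— saturated at 8

8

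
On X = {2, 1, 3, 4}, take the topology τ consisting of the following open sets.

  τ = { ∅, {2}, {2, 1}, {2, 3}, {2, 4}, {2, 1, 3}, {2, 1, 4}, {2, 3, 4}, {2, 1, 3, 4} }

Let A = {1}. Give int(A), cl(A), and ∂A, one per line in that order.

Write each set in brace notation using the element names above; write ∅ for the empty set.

interior: largest open inside A is ∅ (from ∅)
cl via duality: int({2, 3, 4}) = {2, 3, 4}, so X∖{2, 3, 4} = {1}
cl∖int = {1}

int(A) = ∅
cl(A)  = {1}
∂A     = {1}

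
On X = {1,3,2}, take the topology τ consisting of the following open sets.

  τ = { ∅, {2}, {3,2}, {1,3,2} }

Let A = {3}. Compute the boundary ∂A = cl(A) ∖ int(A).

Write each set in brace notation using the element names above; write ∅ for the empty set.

{1,3}

open subsets of A: ∅; so int(A) = ∅
closure: X∖int(X∖A) = X∖{2} = {1,3}
∂A = {1,3} minus ∅ = {1,3}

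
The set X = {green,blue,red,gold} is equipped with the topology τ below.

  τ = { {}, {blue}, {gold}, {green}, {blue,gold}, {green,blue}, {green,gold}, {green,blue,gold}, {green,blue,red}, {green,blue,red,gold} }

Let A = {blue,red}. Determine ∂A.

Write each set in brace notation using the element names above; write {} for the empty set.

U open, U⊆A: {}, {blue}. int(A) = ⋃ = {blue}
X∖A={green,gold}, int(X∖A)={green,gold}, hence cl(A)={blue,red}
∂A: remove int from cl → {red}

{red}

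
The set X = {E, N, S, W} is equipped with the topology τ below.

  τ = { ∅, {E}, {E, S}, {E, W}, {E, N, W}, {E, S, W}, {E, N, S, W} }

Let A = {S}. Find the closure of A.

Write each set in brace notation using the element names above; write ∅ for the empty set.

complement {E, N, W}; its interior {E, N, W}; cl(A) = X∖{E, N, W} = {S}

{S}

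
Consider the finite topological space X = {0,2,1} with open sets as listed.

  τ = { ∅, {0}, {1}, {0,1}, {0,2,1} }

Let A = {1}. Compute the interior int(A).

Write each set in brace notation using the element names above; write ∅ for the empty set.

interior: largest open inside A is {1} (from ∅, {1})

{1}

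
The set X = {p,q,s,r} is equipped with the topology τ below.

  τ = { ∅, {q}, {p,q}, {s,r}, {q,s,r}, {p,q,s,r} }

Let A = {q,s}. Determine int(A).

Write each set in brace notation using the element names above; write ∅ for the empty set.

{q}

opens ⊆ A: ∅, {q}; union → int = {q}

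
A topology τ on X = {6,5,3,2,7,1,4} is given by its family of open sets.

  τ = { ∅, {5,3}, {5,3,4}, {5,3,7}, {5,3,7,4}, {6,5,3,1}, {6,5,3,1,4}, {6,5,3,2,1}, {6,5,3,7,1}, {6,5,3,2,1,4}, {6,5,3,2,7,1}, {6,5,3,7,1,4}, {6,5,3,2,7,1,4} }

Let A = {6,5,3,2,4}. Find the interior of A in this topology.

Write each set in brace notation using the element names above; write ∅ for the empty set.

{5,3,4}

interior: largest open inside A is {5,3,4} (from ∅, {5,3}, {5,3,4})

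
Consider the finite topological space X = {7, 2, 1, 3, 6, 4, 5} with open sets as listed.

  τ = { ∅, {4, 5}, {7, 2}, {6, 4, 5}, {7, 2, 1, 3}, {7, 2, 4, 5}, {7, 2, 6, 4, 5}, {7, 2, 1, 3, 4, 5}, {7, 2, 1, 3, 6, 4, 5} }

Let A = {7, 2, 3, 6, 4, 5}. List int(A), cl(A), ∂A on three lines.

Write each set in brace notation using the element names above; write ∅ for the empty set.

opens ⊆ A: ∅, {7, 2}, {4, 5}, {6, 4, 5}, {7, 2, 4, 5}, {7, 2, 6, 4, 5}; union → int = {7, 2, 6, 4, 5}
complement {1}; its interior ∅; cl(A) = X∖∅ = {7, 2, 1, 3, 6, 4, 5}
boundary = {7, 2, 1, 3, 6, 4, 5} ∖ {7, 2, 6, 4, 5} = {1, 3}

int(A) = {7, 2, 6, 4, 5}
cl(A)  = {7, 2, 1, 3, 6, 4, 5}
∂A     = {1, 3}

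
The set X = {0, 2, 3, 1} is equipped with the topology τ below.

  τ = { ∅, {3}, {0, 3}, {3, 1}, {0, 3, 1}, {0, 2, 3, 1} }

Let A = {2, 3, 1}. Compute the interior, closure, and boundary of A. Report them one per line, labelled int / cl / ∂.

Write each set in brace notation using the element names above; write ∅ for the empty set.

int(A) = {3, 1}
cl(A)  = {0, 2, 3, 1}
∂A     = {0, 2}

open subsets of A: ∅, {3}, {3, 1}; so int(A) = {3, 1}
closure: X∖int(X∖A) = X∖∅ = {0, 2, 3, 1}
∂A = {0, 2, 3, 1} minus {3, 1} = {0, 2}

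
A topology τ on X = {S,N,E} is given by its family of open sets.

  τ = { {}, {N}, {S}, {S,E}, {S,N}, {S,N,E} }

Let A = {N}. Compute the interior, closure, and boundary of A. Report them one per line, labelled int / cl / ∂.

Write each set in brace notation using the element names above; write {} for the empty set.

int(A) = {N}
cl(A)  = {N}
∂A     = {}

open subsets of A: {}, {N}; so int(A) = {N}
closure: X∖int(X∖A) = X∖{S,E} = {N}
∂A = {N} minus {N} = {}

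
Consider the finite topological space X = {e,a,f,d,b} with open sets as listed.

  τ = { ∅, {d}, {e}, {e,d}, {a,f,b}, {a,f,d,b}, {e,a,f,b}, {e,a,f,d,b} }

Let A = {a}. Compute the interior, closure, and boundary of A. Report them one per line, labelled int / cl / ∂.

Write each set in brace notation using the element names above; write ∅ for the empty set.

int(A) = ∅
cl(A)  = {a,f,b}
∂A     = {a,f,b}

open subsets of A: ∅; so int(A) = ∅
closure: X∖int(X∖A) = X∖{e,d} = {a,f,b}
∂A = {a,f,b} minus ∅ = {a,f,b}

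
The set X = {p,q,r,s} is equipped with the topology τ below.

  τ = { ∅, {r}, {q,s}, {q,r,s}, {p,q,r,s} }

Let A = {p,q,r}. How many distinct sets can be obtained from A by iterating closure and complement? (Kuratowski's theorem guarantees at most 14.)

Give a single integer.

cl via duality: int({s}) = ∅, so X∖∅ = {p,q,r,s}
Write k for closure, c for complement:
  1. A     = {p,q,r}
  2. kA    = {p,q,r,s}
  3. cA    = {s}
  4. ckA   = ∅
  5. kcA   = {p,q,s}
  6. ckcA  = {r}
  7. kckcA = {p,r}
  8. ckckcA = {q,s}
applying k or c yields no new set

8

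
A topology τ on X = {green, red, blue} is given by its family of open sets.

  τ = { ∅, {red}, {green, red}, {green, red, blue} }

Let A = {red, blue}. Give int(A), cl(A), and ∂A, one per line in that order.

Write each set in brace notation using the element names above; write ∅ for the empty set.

int(A) = {red}
cl(A)  = {green, red, blue}
∂A     = {green, blue}

opens ⊆ A: ∅, {red}; union → int = {red}
complement {green}; its interior ∅; cl(A) = X∖∅ = {green, red, blue}
boundary = {green, red, blue} ∖ {red} = {green, blue}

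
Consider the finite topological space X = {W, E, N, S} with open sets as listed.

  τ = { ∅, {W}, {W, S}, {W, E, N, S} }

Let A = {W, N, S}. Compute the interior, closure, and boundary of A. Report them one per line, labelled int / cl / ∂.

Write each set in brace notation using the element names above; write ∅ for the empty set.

interior: largest open inside A is {W, S} (from ∅, {W}, {W, S})
cl via duality: int({E}) = ∅, so X∖∅ = {W, E, N, S}
cl∖int = {E, N}

int(A) = {W, S}
cl(A)  = {W, E, N, S}
∂A     = {E, N}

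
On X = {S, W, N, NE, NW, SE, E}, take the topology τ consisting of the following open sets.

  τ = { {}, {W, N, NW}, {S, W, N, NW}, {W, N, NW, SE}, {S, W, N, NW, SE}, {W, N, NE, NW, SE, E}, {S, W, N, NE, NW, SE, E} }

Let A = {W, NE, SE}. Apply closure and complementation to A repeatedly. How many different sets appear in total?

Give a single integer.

4

complement {S, N, NW, E}; its interior {}; cl(A) = X∖{} = {S, W, N, NE, NW, SE, E}
With k = closure, c = complement:
  1. A     = {W, NE, SE}
  2. kA    = {S, W, N, NE, NW, SE, E}
  3. cA    = {S, N, NW, E}
  4. ckA   = {}
k, c of each give nothing new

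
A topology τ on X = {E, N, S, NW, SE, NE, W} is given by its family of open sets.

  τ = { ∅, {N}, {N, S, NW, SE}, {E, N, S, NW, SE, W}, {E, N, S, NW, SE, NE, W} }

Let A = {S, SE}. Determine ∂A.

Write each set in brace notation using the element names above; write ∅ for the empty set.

U open, U⊆A: ∅. int(A) = ⋃ = ∅
X∖A={E, N, NW, NE, W}, int(X∖A)={N}, hence cl(A)={E, S, NW, SE, NE, W}
∂A: remove int from cl → {E, S, NW, SE, NE, W}

{E, S, NW, SE, NE, W}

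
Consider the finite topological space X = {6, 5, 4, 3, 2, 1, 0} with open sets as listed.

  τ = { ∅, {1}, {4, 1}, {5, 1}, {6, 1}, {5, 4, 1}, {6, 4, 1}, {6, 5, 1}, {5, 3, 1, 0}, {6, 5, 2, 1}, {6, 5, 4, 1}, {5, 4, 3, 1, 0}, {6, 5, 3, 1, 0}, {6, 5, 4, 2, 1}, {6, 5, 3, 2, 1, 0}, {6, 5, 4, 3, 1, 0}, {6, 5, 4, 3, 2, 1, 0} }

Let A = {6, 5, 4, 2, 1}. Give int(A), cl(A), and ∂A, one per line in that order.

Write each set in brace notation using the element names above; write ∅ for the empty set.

int(A) = {6, 5, 4, 2, 1}
cl(A)  = {6, 5, 4, 3, 2, 1, 0}
∂A     = {3, 0}

U open, U⊆A: ∅, {1}, {6, 1}, {5, 1}, {4, 1}, {6, 5, 1}, {5, 4, 1}, {6, 4, 1}, {6, 5, 2, 1}, {6, 5, 4, 1}, {6, 5, 4, 2, 1}. int(A) = ⋃ = {6, 5, 4, 2, 1}
X∖A={3, 0}, int(X∖A)=∅, hence cl(A)={6, 5, 4, 3, 2, 1, 0}
∂A: remove int from cl → {3, 0}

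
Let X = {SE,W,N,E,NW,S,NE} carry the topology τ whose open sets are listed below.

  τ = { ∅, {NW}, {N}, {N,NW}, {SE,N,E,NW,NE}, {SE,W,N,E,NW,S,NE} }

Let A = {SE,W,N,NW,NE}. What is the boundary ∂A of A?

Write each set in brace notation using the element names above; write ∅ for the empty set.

{SE,W,E,S,NE}

open subsets of A: ∅, {N}, {NW}, {N,NW}; so int(A) = {N,NW}
closure: X∖int(X∖A) = X∖∅ = {SE,W,N,E,NW,S,NE}
∂A = {SE,W,N,E,NW,S,NE} minus {N,NW} = {SE,W,E,S,NE}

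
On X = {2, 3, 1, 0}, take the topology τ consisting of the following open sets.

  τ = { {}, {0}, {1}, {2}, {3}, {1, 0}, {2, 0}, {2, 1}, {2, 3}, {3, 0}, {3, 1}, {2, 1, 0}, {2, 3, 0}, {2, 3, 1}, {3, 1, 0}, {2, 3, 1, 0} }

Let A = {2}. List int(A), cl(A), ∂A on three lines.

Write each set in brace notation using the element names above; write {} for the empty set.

U open, U⊆A: {}, {2}. int(A) = ⋃ = {2}
X∖A={3, 1, 0}, int(X∖A)={3, 1, 0}, hence cl(A)={2}
∂A: remove int from cl → {}

int(A) = {2}
cl(A)  = {2}
∂A     = {}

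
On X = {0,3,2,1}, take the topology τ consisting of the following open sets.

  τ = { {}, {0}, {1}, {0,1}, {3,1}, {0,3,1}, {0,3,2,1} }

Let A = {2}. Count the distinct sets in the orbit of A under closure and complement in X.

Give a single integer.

closure: X∖int(X∖A) = X∖{0,3,1} = {2}
Let k=closure and c=complement:
  1. A     = {2}
  2. cA    = {0,3,1}
  3. kcA   = {0,3,2,1}
  4. ckcA  = {}
— saturated at 4

4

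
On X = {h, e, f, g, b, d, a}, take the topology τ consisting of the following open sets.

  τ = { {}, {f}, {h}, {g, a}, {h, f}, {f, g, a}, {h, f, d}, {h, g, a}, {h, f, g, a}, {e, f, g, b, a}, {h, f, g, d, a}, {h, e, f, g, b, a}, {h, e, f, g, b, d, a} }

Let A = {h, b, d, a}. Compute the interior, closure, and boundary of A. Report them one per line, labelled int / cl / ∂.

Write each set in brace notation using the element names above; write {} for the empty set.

int(A) = {h}
cl(A)  = {h, e, g, b, d, a}
∂A     = {e, g, b, d, a}

U open, U⊆A: {}, {h}. int(A) = ⋃ = {h}
X∖A={e, f, g}, int(X∖A)={f}, hence cl(A)={h, e, g, b, d, a}
∂A: remove int from cl → {e, g, b, d, a}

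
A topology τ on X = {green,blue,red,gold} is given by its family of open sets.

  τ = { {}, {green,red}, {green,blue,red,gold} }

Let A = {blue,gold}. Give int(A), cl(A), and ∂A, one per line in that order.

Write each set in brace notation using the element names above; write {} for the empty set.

int(A) = {}
cl(A)  = {blue,gold}
∂A     = {blue,gold}

U open, U⊆A: {}. int(A) = ⋃ = {}
X∖A={green,red}, int(X∖A)={green,red}, hence cl(A)={blue,gold}
∂A: remove int from cl → {blue,gold}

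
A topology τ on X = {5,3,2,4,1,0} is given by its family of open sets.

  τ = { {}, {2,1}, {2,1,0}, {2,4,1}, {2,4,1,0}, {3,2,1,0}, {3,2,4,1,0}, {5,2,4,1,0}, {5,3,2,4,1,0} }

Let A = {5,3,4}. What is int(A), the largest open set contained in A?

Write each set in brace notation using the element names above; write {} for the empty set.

interior: largest open inside A is {} (from {})

{}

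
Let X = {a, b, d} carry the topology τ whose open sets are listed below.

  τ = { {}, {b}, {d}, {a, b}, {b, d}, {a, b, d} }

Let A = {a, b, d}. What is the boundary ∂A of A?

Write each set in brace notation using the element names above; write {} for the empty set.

{}

opens ⊆ A: {}, {d}, {b}, {a, b}, {b, d}, {a, b, d}; union → int = {a, b, d}
complement {}; its interior {}; cl(A) = X∖{} = {a, b, d}
boundary = {a, b, d} ∖ {a, b, d} = {}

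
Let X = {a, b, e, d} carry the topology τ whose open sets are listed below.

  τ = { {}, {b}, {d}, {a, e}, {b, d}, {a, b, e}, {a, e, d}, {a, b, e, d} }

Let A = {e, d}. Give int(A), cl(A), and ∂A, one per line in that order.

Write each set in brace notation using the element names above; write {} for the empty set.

int(A) = {d}
cl(A)  = {a, e, d}
∂A     = {a, e}

open subsets of A: {}, {d}; so int(A) = {d}
closure: X∖int(X∖A) = X∖{b} = {a, e, d}
∂A = {a, e, d} minus {d} = {a, e}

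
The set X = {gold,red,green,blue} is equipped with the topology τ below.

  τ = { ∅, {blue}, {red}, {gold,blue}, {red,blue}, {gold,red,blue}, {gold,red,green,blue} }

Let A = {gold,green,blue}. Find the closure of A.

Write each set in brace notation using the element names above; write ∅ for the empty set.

{gold,green,blue}

complement {red}; its interior {red}; cl(A) = X∖{red} = {gold,green,blue}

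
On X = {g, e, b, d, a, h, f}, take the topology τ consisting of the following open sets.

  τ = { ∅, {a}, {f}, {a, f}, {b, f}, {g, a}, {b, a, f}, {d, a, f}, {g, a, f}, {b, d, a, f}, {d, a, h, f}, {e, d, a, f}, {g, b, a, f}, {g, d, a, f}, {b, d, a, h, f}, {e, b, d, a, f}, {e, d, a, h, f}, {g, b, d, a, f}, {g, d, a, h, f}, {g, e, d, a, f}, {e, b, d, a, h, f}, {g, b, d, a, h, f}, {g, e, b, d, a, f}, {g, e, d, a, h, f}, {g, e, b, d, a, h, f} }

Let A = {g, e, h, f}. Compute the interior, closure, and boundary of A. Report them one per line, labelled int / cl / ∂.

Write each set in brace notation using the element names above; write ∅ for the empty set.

U open, U⊆A: ∅, {f}. int(A) = ⋃ = {f}
X∖A={b, d, a}, int(X∖A)={a}, hence cl(A)={g, e, b, d, h, f}
∂A: remove int from cl → {g, e, b, d, h}

int(A) = {f}
cl(A)  = {g, e, b, d, h, f}
∂A     = {g, e, b, d, h}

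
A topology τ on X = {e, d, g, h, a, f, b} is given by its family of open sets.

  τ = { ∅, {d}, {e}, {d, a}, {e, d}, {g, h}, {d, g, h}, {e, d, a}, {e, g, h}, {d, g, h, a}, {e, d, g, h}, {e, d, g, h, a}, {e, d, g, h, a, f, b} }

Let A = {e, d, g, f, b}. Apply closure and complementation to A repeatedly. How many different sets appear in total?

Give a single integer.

10

closure: X∖int(X∖A) = X∖∅ = {e, d, g, h, a, f, b}
Let k=closure and c=complement:
  1. A     = {e, d, g, f, b}
  2. kA    = {e, d, g, h, a, f, b}
  3. cA    = {h, a}
  4. ckA   = ∅
  5. kcA   = {g, h, a, f, b}
  6. ckcA  = {e, d}
  7. kckcA = {e, d, a, f, b}
  8. ckckcA = {g, h}
  9. kckckcA = {g, h, f, b}
  10. ckckckcA = {e, d, a}
— saturated at 10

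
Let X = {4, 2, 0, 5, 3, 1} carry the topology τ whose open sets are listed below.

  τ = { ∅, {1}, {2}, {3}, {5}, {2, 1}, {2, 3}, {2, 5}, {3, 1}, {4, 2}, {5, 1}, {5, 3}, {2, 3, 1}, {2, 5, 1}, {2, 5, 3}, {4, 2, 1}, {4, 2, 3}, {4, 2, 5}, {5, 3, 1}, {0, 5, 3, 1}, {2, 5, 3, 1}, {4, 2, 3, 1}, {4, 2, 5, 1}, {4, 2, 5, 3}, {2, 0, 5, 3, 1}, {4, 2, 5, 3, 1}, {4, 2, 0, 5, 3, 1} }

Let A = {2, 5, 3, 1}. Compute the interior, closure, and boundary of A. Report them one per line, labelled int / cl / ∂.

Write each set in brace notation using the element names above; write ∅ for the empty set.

int(A) = {2, 5, 3, 1}
cl(A)  = {4, 2, 0, 5, 3, 1}
∂A     = {4, 0}

interior: largest open inside A is {2, 5, 3, 1} (from ∅, {1}, {2}, {5}, {3}, {5, 1}, {3, 1}, {2, 3}, {5, 3}, {2, 5}, {2, 1}, {2, 5, 3}, {5, 3, 1}, {2, 3, 1}, {2, 5, 1}, {2, 5, 3, 1})
cl via duality: int({4, 0}) = ∅, so X∖∅ = {4, 2, 0, 5, 3, 1}
cl∖int = {4, 0}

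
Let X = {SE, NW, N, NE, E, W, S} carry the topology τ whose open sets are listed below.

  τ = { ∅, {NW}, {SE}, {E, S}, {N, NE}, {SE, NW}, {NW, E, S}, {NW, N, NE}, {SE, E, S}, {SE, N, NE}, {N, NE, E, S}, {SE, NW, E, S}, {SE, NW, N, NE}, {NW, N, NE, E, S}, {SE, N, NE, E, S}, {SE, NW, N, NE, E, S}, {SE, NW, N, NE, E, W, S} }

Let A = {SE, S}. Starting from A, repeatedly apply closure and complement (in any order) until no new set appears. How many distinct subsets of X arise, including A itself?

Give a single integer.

10

X∖A={NW, N, NE, E, W}, int(X∖A)={NW, N, NE}, hence cl(A)={SE, E, W, S}
Orbit (k=closure, c=complement):
  1. A     = {SE, S}
  2. kA    = {SE, E, W, S}
  3. cA    = {NW, N, NE, E, W}
  4. ckA   = {NW, N, NE}
  5. kcA   = {NW, N, NE, E, W, S}
  6. kckA  = {NW, N, NE, W}
  7. ckcA  = {SE}
  8. ckckA = {SE, E, S}
  9. kckcA = {SE, W}
  10. ckckcA = {NW, N, NE, E, S}
(closed under both — stop)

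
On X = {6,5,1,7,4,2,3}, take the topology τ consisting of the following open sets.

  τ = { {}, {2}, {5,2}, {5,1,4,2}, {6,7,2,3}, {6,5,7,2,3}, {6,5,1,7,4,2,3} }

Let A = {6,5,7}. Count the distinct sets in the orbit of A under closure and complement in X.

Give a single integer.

6

X∖A={1,4,2,3}, int(X∖A)={2}, hence cl(A)={6,5,1,7,4,3}
Orbit (k=closure, c=complement):
  1. A     = {6,5,7}
  2. kA    = {6,5,1,7,4,3}
  3. cA    = {1,4,2,3}
  4. ckA   = {2}
  5. kcA   = {6,5,1,7,4,2,3}
  6. ckcA  = {}
(closed under both — stop)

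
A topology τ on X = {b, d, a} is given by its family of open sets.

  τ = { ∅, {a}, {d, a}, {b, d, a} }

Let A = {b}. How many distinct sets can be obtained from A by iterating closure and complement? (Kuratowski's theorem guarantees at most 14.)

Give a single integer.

4

cl via duality: int({d, a}) = {d, a}, so X∖{d, a} = {b}
Write k for closure, c for complement:
  1. A     = {b}
  2. cA    = {d, a}
  3. kcA   = {b, d, a}
  4. ckcA  = ∅
applying k or c yields no new set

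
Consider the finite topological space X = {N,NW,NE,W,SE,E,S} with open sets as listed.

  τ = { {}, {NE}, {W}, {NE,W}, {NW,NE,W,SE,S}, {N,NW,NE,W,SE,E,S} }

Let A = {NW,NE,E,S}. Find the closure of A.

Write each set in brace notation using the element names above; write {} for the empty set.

{N,NW,NE,SE,E,S}

complement {N,W,SE}; its interior {W}; cl(A) = X∖{W} = {N,NW,NE,SE,E,S}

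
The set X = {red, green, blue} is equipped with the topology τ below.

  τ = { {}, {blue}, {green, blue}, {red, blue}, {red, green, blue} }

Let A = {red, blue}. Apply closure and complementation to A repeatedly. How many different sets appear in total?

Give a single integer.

X∖A={green}, int(X∖A)={}, hence cl(A)={red, green, blue}
Orbit (k=closure, c=complement):
  1. A     = {red, blue}
  2. kA    = {red, green, blue}
  3. cA    = {green}
  4. ckA   = {}
(closed under both — stop)

4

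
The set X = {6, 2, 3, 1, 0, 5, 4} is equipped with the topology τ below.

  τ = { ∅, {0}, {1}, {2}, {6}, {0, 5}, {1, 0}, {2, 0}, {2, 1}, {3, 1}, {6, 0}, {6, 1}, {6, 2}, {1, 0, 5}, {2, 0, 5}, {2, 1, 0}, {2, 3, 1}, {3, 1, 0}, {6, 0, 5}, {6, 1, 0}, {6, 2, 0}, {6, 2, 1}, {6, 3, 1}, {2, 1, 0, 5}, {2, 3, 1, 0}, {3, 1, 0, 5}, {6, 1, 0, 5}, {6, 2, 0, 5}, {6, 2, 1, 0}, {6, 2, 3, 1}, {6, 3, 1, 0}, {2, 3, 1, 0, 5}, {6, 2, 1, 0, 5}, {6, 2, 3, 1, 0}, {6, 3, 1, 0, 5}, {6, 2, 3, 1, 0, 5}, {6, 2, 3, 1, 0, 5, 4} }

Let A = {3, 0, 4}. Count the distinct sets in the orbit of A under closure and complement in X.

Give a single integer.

10

closure: X∖int(X∖A) = X∖{6, 2, 1} = {3, 0, 5, 4}
Let k=closure and c=complement:
  1. A     = {3, 0, 4}
  2. kA    = {3, 0, 5, 4}
  3. cA    = {6, 2, 1, 5}
  4. ckA   = {6, 2, 1}
  5. kcA   = {6, 2, 3, 1, 5, 4}
  6. kckA  = {6, 2, 3, 1, 4}
  7. ckcA  = {0}
  8. ckckA = {0, 5}
  9. kckcA = {0, 5, 4}
  10. ckckcA = {6, 2, 3, 1}
— saturated at 10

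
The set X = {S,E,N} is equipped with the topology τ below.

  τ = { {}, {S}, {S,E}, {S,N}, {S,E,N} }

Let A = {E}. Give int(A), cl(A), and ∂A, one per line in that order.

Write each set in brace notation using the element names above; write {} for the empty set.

open subsets of A: {}; so int(A) = {}
closure: X∖int(X∖A) = X∖{S,N} = {E}
∂A = {E} minus {} = {E}

int(A) = {}
cl(A)  = {E}
∂A     = {E}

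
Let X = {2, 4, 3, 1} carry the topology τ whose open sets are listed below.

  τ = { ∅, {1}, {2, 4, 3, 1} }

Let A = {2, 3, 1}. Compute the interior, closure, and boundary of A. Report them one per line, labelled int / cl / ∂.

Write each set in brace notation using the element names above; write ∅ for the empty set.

int(A) = {1}
cl(A)  = {2, 4, 3, 1}
∂A     = {2, 4, 3}

opens ⊆ A: ∅, {1}; union → int = {1}
complement {4}; its interior ∅; cl(A) = X∖∅ = {2, 4, 3, 1}
boundary = {2, 4, 3, 1} ∖ {1} = {2, 4, 3}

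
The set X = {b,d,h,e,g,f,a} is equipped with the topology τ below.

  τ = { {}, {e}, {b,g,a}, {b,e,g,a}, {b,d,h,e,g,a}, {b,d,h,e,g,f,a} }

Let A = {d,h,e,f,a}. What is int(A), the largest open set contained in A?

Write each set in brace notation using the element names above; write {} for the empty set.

open subsets of A: {}, {e}; so int(A) = {e}

{e}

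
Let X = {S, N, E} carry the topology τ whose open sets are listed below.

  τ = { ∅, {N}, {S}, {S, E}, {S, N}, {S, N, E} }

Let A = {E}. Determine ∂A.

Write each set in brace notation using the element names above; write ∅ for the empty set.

open subsets of A: ∅; so int(A) = ∅
closure: X∖int(X∖A) = X∖{S, N} = {E}
∂A = {E} minus ∅ = {E}

{E}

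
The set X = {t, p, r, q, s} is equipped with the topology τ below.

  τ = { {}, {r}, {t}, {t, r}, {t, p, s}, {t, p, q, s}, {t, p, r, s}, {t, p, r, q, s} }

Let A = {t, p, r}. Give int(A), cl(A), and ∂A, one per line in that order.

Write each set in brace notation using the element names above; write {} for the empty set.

U open, U⊆A: {}, {t}, {r}, {t, r}. int(A) = ⋃ = {t, r}
X∖A={q, s}, int(X∖A)={}, hence cl(A)={t, p, r, q, s}
∂A: remove int from cl → {p, q, s}

int(A) = {t, r}
cl(A)  = {t, p, r, q, s}
∂A     = {p, q, s}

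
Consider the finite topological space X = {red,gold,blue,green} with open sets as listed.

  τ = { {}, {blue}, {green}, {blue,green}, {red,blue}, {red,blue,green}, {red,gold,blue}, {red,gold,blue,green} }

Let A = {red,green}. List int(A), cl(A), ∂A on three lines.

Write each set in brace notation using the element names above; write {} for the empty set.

interior: largest open inside A is {green} (from {}, {green})
cl via duality: int({gold,blue}) = {blue}, so X∖{blue} = {red,gold,green}
cl∖int = {red,gold}

int(A) = {green}
cl(A)  = {red,gold,green}
∂A     = {red,gold}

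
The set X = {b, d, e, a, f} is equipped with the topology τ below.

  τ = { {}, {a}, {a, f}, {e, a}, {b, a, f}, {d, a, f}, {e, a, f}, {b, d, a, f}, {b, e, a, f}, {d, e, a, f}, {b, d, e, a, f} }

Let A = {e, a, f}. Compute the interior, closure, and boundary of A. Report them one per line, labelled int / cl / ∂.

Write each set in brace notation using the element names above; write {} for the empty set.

U open, U⊆A: {}, {a}, {e, a}, {a, f}, {e, a, f}. int(A) = ⋃ = {e, a, f}
X∖A={b, d}, int(X∖A)={}, hence cl(A)={b, d, e, a, f}
∂A: remove int from cl → {b, d}

int(A) = {e, a, f}
cl(A)  = {b, d, e, a, f}
∂A     = {b, d}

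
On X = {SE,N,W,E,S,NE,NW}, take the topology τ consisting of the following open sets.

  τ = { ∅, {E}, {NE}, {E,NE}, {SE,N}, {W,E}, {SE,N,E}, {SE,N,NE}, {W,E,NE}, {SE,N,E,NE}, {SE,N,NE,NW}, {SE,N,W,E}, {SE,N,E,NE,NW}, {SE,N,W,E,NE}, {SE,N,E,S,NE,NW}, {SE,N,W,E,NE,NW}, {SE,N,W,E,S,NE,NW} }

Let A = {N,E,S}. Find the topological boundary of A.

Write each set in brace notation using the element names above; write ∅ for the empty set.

open subsets of A: ∅, {E}; so int(A) = {E}
closure: X∖int(X∖A) = X∖{NE} = {SE,N,W,E,S,NW}
∂A = {SE,N,W,E,S,NW} minus {E} = {SE,N,W,S,NW}

{SE,N,W,S,NW}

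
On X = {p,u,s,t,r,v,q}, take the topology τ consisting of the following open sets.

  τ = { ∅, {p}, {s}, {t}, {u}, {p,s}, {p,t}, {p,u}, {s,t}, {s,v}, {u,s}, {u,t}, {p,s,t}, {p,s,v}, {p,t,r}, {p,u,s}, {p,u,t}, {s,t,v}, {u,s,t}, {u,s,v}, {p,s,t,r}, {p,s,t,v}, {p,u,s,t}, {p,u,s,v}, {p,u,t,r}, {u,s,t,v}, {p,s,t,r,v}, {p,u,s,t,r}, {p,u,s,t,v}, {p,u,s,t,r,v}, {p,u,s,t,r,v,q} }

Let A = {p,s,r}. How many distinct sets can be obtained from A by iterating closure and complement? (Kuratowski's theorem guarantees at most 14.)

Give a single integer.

8

X∖A={u,t,v,q}, int(X∖A)={u,t}, hence cl(A)={p,s,r,v,q}
Orbit (k=closure, c=complement):
  1. A     = {p,s,r}
  2. kA    = {p,s,r,v,q}
  3. cA    = {u,t,v,q}
  4. ckA   = {u,t}
  5. kcA   = {u,t,r,v,q}
  6. kckA  = {u,t,r,q}
  7. ckcA  = {p,s}
  8. ckckA = {p,s,v}
(closed under both — stop)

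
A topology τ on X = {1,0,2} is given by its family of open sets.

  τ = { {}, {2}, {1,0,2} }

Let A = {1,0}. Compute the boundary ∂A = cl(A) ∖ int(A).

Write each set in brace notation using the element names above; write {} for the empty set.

{1,0}

U open, U⊆A: {}. int(A) = ⋃ = {}
X∖A={2}, int(X∖A)={2}, hence cl(A)={1,0}
∂A: remove int from cl → {1,0}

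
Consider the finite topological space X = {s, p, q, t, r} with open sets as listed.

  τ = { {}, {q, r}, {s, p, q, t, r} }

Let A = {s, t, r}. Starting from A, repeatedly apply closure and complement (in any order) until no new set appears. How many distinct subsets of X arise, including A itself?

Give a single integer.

4

complement {p, q}; its interior {}; cl(A) = X∖{} = {s, p, q, t, r}
With k = closure, c = complement:
  1. A     = {s, t, r}
  2. kA    = {s, p, q, t, r}
  3. cA    = {p, q}
  4. ckA   = {}
k, c of each give nothing new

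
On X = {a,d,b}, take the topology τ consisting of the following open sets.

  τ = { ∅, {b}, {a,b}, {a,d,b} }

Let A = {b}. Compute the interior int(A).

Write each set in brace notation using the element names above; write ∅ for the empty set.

{b}

U open, U⊆A: ∅, {b}. int(A) = ⋃ = {b}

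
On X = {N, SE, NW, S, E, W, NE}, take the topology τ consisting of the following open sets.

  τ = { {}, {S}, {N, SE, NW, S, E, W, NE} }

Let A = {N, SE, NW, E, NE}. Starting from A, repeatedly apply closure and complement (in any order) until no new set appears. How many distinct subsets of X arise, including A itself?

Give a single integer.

closure: X∖int(X∖A) = X∖{S} = {N, SE, NW, E, W, NE}
Let k=closure and c=complement:
  1. A     = {N, SE, NW, E, NE}
  2. kA    = {N, SE, NW, E, W, NE}
  3. cA    = {S, W}
  4. ckA   = {S}
  5. kcA   = {N, SE, NW, S, E, W, NE}
  6. ckcA  = {}
— saturated at 6

6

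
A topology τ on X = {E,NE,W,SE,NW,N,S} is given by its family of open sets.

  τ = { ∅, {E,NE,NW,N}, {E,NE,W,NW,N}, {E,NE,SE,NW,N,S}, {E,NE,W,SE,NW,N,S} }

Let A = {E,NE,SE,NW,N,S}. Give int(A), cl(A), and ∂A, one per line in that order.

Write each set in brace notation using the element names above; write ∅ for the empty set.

int(A) = {E,NE,SE,NW,N,S}
cl(A)  = {E,NE,W,SE,NW,N,S}
∂A     = {W}

U open, U⊆A: ∅, {E,NE,NW,N}, {E,NE,SE,NW,N,S}. int(A) = ⋃ = {E,NE,SE,NW,N,S}
X∖A={W}, int(X∖A)=∅, hence cl(A)={E,NE,W,SE,NW,N,S}
∂A: remove int from cl → {W}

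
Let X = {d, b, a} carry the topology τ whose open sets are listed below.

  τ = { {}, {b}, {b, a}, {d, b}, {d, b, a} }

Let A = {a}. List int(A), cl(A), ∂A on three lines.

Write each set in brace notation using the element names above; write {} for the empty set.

opens ⊆ A: {}; union → int = {}
complement {d, b}; its interior {d, b}; cl(A) = X∖{d, b} = {a}
boundary = {a} ∖ {} = {a}

int(A) = {}
cl(A)  = {a}
∂A     = {a}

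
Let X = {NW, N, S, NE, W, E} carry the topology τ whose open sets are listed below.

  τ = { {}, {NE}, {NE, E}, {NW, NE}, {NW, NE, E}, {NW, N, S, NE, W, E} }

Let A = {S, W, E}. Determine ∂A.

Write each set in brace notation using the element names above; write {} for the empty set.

{N, S, W, E}

interior: largest open inside A is {} (from {})
cl via duality: int({NW, N, NE}) = {NW, NE}, so X∖{NW, NE} = {N, S, W, E}
cl∖int = {N, S, W, E}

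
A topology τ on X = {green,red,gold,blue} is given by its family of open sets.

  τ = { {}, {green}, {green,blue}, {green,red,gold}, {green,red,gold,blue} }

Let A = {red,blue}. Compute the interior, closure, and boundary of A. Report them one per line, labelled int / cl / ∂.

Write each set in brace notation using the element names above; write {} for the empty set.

int(A) = {}
cl(A)  = {red,gold,blue}
∂A     = {red,gold,blue}

opens ⊆ A: {}; union → int = {}
complement {green,gold}; its interior {green}; cl(A) = X∖{green} = {red,gold,blue}
boundary = {red,gold,blue} ∖ {} = {red,gold,blue}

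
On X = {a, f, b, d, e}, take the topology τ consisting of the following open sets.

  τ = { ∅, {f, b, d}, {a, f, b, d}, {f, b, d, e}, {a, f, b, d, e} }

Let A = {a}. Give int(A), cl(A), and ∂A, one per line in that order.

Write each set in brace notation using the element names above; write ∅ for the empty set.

int(A) = ∅
cl(A)  = {a}
∂A     = {a}

open subsets of A: ∅; so int(A) = ∅
closure: X∖int(X∖A) = X∖{f, b, d, e} = {a}
∂A = {a} minus ∅ = {a}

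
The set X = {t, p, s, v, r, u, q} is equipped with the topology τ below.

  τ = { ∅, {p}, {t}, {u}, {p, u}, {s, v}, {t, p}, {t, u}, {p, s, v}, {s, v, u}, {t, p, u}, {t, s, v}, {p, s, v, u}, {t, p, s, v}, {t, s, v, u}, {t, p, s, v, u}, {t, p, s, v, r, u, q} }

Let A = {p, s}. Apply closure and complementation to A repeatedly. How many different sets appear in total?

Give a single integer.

X∖A={t, v, r, u, q}, int(X∖A)={t, u}, hence cl(A)={p, s, v, r, q}
Orbit (k=closure, c=complement):
  1. A     = {p, s}
  2. kA    = {p, s, v, r, q}
  3. cA    = {t, v, r, u, q}
  4. ckA   = {t, u}
  5. kcA   = {t, s, v, r, u, q}
  6. kckA  = {t, r, u, q}
  7. ckcA  = {p}
  8. ckckA = {p, s, v}
  9. kckcA = {p, r, q}
  10. ckckcA = {t, s, v, u}
(closed under both — stop)

10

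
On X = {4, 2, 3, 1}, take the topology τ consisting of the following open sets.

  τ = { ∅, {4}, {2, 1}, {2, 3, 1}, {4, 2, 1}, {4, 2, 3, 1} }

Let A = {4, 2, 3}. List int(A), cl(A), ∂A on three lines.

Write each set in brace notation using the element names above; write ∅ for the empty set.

interior: largest open inside A is {4} (from ∅, {4})
cl via duality: int({1}) = ∅, so X∖∅ = {4, 2, 3, 1}
cl∖int = {2, 3, 1}

int(A) = {4}
cl(A)  = {4, 2, 3, 1}
∂A     = {2, 3, 1}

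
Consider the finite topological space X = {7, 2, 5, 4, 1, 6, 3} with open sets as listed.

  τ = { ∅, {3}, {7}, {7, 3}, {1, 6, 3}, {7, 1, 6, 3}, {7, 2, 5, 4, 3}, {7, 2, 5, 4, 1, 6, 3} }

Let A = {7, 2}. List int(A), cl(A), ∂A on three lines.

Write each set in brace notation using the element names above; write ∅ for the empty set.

int(A) = {7}
cl(A)  = {7, 2, 5, 4}
∂A     = {2, 5, 4}

opens ⊆ A: ∅, {7}; union → int = {7}
complement {5, 4, 1, 6, 3}; its interior {1, 6, 3}; cl(A) = X∖{1, 6, 3} = {7, 2, 5, 4}
boundary = {7, 2, 5, 4} ∖ {7} = {2, 5, 4}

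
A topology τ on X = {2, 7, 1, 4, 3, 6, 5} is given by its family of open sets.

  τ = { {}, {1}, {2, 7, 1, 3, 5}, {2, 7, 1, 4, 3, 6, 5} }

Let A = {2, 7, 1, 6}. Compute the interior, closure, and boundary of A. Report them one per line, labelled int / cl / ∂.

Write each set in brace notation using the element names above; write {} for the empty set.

int(A) = {1}
cl(A)  = {2, 7, 1, 4, 3, 6, 5}
∂A     = {2, 7, 4, 3, 6, 5}

U open, U⊆A: {}, {1}. int(A) = ⋃ = {1}
X∖A={4, 3, 5}, int(X∖A)={}, hence cl(A)={2, 7, 1, 4, 3, 6, 5}
∂A: remove int from cl → {2, 7, 4, 3, 6, 5}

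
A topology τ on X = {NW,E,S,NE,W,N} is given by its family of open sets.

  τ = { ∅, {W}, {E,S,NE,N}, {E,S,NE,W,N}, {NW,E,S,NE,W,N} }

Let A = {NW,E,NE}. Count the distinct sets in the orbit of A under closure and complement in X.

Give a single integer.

X∖A={S,W,N}, int(X∖A)={W}, hence cl(A)={NW,E,S,NE,N}
Orbit (k=closure, c=complement):
  1. A     = {NW,E,NE}
  2. kA    = {NW,E,S,NE,N}
  3. cA    = {S,W,N}
  4. ckA   = {W}
  5. kcA   = {NW,E,S,NE,W,N}
  6. kckA  = {NW,W}
  7. ckcA  = ∅
  8. ckckA = {E,S,NE,N}
(closed under both — stop)

8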